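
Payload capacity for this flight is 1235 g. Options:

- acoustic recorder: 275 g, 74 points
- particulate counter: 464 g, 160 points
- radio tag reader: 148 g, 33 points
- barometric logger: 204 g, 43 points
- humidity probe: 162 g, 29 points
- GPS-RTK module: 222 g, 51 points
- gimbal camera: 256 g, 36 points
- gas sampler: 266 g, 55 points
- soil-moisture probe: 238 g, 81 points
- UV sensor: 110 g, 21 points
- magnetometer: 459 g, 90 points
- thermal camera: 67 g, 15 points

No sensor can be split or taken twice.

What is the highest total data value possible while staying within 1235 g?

Density check — particulate counter 0.34, soil-moisture probe 0.34, acoustic recorder 0.27, GPS-RTK module 0.23 are the best per g.
Filling by ratio: acoustic recorder + particulate counter + GPS-RTK module + soil-moisture probe for 366, with 36 g left unused.
Dropping GPS-RTK module frees 222 g; slotting in radio tag reader + UV sensor (258 g) lifts the total to 369 at 1235 g.

369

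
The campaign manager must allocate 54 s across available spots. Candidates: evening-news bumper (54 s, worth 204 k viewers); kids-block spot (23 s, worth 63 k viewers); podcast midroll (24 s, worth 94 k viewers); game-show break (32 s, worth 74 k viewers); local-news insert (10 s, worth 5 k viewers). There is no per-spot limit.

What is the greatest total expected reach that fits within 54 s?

204

Density check — podcast midroll 3.92, evening-news bumper 3.78, kids-block spot 2.74 are the best per s.
The ratio heuristic lands on 2×podcast midroll (188) but leaves 6 s idle.
Dropping 2×podcast midroll frees 48 s; slotting in evening-news bumper (54 s) lifts the total to 204 at 54 s.
That's the maximum — no swap from here does better than 204.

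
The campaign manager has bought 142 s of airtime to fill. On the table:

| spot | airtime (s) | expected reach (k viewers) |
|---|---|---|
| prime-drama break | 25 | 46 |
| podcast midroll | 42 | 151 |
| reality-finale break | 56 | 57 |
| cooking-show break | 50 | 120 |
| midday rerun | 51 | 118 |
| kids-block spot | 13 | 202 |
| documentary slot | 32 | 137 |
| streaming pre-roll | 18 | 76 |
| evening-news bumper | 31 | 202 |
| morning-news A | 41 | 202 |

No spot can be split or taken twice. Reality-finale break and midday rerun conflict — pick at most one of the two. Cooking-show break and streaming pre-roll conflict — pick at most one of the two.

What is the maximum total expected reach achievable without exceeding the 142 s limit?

Density check — kids-block spot 15.54, evening-news bumper 6.52, morning-news A 4.93 are the best per s.
Kids-block spot + documentary slot + streaming pre-roll + evening-news bumper + morning-news A uses 135 of the 142 s and totals 819.
Every other selection either busts 142 s or breaks a pairing rule or fails to beat 819.

819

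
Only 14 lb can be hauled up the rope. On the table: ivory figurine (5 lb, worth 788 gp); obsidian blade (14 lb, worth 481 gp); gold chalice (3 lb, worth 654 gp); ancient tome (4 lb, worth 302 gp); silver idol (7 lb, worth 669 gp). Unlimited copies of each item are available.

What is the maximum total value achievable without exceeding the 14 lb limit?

Taking the top-ratio items first gives 4×gold chalice for 2616 (12 lb).
Replace gold chalice with ivory figurine: the trade gains 134 net, giving 2750 at 14 lb.

2750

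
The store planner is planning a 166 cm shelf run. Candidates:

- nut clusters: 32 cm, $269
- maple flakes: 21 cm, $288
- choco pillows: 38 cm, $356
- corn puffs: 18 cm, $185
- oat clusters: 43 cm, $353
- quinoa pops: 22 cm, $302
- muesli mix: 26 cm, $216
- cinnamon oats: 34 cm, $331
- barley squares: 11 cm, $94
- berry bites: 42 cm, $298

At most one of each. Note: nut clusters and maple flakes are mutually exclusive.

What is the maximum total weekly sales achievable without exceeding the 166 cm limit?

Ranking by ratio (weekly sales/cm): quinoa pops 13.73, maple flakes 13.71, corn puffs 10.28.
Greedy by ratio would take maple flakes + choco pillows + corn puffs + quinoa pops + cinnamon oats + barley squares: 144 cm used, total 1556.
Replace barley squares with muesli mix: the trade gains 122 net, giving 1678 at 159 cm.

1678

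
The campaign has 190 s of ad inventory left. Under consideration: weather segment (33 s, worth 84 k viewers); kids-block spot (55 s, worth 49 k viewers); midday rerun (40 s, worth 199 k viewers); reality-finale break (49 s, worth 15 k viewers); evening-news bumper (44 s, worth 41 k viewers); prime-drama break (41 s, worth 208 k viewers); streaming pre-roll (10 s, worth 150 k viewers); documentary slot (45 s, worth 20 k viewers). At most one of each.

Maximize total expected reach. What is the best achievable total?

690

Filling by ratio: weather segment + midday rerun + evening-news bumper + prime-drama break + streaming pre-roll for 682, with 22 s left unused.
The 44 s tied up in evening-news bumper is better spent on kids-block spot — total rises to 690 (179 s).
The closest alternative, weather segment + midday rerun + evening-news bumper + prime-drama break + streaming pre-roll, reaches only 682.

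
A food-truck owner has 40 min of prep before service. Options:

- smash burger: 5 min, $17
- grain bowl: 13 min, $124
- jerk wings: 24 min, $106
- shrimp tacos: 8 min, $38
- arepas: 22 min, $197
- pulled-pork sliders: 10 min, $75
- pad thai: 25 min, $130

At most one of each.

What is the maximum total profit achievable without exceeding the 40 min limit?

338

Best packing: smash burger + grain bowl + arepas — 40 min, 338 total.
Every other selection either busts 40 min or fails to beat 338.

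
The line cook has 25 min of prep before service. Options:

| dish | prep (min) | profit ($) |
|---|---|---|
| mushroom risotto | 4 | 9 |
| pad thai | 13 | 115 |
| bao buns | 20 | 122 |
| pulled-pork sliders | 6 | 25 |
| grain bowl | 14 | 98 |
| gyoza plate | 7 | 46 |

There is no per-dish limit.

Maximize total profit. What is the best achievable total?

Mushroom risotto + pad thai + gyoza plate uses 24 of the 25 min and totals 170.
Every other selection either busts 25 min or fails to beat 170.

170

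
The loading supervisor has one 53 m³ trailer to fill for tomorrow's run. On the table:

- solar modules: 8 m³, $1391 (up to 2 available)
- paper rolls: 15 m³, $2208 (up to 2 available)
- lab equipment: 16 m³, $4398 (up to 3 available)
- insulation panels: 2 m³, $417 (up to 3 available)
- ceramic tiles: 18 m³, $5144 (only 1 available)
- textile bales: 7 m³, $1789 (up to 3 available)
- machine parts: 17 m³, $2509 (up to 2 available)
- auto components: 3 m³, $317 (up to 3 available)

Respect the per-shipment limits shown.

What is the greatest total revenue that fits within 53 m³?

14357

Ranking by ratio (revenue/m³): ceramic tiles 285.78, lab equipment 274.88, textile bales 255.57, insulation panels 208.50.
The ratio ordering already packs tightly: 2×lab equipment + insulation panels + ceramic tiles, 52 m³, 14357.
The spare 1 m³ is too small for any remaining shipment, and no exchange beats 14357.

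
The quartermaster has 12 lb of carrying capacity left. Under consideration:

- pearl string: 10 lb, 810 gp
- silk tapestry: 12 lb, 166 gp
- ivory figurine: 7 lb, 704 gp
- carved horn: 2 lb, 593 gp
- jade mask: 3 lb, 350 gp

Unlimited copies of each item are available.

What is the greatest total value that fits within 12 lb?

3558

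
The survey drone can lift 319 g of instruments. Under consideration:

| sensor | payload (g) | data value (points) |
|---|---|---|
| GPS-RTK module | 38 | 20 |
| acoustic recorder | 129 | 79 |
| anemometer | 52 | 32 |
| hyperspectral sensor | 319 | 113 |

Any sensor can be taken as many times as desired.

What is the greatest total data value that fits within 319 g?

The ratio ordering already packs tightly: 6×anemometer, 312 g, 192.
Every other selection either busts 319 g or fails to beat 192.

192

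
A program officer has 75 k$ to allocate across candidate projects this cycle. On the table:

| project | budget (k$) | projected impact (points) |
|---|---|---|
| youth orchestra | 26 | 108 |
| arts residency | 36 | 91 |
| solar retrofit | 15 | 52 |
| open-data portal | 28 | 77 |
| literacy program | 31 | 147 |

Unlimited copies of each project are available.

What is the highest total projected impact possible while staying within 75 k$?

A density-first pass picks 2×literacy program — 294 at 62 k$.
The 31 k$ tied up in literacy program is better spent on youth orchestra + solar retrofit — total rises to 307 (72 k$).
Nothing else within 75 k$ beats 307.

307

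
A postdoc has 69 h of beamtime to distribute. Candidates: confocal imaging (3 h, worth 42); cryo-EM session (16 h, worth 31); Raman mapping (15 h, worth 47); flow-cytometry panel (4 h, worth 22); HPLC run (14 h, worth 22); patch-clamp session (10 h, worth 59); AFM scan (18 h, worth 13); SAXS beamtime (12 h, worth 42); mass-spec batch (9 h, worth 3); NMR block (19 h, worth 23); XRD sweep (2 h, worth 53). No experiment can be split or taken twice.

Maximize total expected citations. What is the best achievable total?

296

By expected citations per h: XRD sweep 26.50, confocal imaging 14.00, patch-clamp session 5.90 lead.
The ratio ordering already packs tightly: confocal imaging + cryo-EM session + Raman mapping + flow-cytometry panel + patch-clamp session + SAXS beamtime + XRD sweep, 62 h, 296.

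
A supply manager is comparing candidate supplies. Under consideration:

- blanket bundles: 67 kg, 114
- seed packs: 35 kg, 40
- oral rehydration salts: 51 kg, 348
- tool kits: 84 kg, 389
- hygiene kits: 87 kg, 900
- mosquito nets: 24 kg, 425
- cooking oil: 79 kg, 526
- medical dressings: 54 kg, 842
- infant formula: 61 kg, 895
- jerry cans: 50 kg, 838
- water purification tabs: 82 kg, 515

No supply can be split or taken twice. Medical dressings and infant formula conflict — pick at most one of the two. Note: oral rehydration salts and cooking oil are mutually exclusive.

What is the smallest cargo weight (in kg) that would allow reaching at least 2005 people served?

128

Need the lightest bundle worth ≥ 2005.
mosquito nets + medical dressings + jerry cans reaches 2105 using 128 kg.
Any bundle with less than 128 kg falls short of 2005.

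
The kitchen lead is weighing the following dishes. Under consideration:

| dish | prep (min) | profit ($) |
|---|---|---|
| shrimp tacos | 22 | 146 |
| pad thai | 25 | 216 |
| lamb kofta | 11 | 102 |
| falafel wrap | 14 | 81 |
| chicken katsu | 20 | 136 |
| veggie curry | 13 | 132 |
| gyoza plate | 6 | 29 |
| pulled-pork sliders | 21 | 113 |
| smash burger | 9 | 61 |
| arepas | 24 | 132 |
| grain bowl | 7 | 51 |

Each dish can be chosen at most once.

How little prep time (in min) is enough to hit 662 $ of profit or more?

82

Minimise min subject to total profit ≥ 662.
Taking pad thai + lamb kofta + chicken katsu + veggie curry + gyoza plate + grain bowl gives 666 (≥ 662) for 82 min.
No combination under 82 min hits 662.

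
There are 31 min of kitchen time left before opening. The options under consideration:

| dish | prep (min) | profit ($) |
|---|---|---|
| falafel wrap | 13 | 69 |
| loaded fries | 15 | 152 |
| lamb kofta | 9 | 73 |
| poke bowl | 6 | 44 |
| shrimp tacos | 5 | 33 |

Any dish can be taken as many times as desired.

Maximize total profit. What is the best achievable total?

304

Density check — loaded fries 10.13, lamb kofta 8.11, poke bowl 7.33, shrimp tacos 6.60 are the best per min.
2×loaded fries uses 30 of the 31 min and totals 304.
The spare 1 min is too small for any remaining dish, and no exchange beats 304.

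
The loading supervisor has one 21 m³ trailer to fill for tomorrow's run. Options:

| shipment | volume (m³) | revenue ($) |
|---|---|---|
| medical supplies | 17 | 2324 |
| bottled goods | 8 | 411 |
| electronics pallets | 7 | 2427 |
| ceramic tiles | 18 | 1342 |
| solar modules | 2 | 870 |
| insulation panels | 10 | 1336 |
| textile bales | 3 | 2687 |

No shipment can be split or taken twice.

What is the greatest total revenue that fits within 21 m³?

Greedy by ratio would take bottled goods + electronics pallets + solar modules + textile bales: 20 m³ used, total 6395.
Replace bottled goods and solar modules with insulation panels: the trade gains 55 net, giving 6450 at 20 m³.

6450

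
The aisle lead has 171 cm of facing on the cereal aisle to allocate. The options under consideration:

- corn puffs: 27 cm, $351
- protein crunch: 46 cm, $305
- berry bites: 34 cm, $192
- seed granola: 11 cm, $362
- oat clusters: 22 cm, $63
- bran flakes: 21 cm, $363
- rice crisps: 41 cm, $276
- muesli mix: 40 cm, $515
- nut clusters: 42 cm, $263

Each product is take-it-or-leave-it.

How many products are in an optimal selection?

6

Best achievable weekly sales is 1959.
For example corn puffs + protein crunch + seed granola + oat clusters + bran flakes + muesli mix achieves it, using 167 cm.
All optima have 6 products.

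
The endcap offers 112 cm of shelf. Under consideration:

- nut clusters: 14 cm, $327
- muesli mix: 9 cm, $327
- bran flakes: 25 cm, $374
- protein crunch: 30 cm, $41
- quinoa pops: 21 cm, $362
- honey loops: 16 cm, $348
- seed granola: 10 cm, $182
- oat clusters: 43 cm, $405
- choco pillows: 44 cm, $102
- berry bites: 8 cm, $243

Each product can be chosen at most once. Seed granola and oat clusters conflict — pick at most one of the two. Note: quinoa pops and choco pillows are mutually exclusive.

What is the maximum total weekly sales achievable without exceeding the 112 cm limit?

2163

Nut clusters + muesli mix + bran flakes + quinoa pops + honey loops + seed granola + berry bites uses 103 of the 112 cm and totals 2163.
Next best is nut clusters + muesli mix + quinoa pops + honey loops + oat clusters + berry bites at 2012 (111 cm) — short by 151.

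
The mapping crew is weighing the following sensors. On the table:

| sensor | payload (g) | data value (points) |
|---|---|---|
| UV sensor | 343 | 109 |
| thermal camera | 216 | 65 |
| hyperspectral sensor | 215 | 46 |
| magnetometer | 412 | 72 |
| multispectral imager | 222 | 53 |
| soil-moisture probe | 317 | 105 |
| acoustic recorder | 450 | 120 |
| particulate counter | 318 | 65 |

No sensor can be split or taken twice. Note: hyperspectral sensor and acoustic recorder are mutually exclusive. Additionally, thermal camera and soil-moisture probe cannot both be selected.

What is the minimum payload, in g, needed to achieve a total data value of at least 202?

660

Minimise g subject to total data value ≥ 202.
UV sensor + soil-moisture probe reaches 214 using 660 g.
No combination under 660 g hits 202.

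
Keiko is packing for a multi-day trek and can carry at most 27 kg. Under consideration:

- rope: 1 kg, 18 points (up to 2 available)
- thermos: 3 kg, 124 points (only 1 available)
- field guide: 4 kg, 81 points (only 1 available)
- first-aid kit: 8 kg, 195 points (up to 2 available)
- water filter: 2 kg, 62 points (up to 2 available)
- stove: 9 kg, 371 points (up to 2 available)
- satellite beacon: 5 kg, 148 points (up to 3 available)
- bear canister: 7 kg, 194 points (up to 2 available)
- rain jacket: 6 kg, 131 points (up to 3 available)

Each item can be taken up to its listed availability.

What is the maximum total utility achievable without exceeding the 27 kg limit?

1032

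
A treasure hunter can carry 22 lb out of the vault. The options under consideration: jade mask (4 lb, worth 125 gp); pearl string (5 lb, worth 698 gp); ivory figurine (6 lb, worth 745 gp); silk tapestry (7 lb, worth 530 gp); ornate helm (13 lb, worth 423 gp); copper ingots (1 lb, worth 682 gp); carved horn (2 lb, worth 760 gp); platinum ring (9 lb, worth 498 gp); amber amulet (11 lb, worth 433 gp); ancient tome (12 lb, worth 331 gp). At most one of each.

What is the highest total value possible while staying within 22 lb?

By value per lb: copper ingots 682.00, carved horn 380.00, pearl string 139.60 lead.
Pearl string + ivory figurine + silk tapestry + copper ingots + carved horn uses 21 of the 22 lb and totals 3415.

3415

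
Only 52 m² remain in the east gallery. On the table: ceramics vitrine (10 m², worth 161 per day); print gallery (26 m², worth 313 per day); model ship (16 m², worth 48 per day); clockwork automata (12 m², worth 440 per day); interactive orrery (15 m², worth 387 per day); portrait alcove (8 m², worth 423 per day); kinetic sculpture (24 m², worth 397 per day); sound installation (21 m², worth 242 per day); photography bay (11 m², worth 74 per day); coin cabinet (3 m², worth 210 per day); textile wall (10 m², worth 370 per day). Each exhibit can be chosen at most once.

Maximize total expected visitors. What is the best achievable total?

Density check — coin cabinet 70.00, portrait alcove 52.88, textile wall 37.00 are the best per m².
Clockwork automata + interactive orrery + portrait alcove + coin cabinet + textile wall uses 48 of the 52 m² and totals 1830.
An exhaustive check of the 2048 subsets confirms 1830.

1830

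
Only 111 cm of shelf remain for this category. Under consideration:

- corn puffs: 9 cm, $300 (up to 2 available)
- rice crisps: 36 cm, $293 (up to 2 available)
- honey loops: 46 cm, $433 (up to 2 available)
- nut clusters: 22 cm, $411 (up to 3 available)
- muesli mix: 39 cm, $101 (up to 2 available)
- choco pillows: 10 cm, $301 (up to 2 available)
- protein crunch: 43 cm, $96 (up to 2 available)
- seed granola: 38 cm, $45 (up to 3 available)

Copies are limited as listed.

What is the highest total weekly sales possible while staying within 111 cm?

The ratio ordering already packs tightly: 2×corn puffs + 3×nut clusters + 2×choco pillows, 104 cm, 2435.

2435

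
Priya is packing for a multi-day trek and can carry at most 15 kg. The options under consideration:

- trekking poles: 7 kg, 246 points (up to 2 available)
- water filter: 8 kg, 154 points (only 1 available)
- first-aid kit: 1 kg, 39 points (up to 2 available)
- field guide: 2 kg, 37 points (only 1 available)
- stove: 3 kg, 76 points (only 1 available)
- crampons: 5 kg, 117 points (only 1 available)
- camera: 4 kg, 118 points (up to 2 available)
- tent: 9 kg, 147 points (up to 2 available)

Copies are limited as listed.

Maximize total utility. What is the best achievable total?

531

A density-first pass picks trekking poles + 2×first-aid kit + field guide + camera — 479 at 15 kg.
Replace first-aid kit and field guide and camera with trekking poles: the trade gains 52 net, giving 531 at 15 kg.
Every other selection either busts 15 kg or exceeds an availability limit or fails to beat 531.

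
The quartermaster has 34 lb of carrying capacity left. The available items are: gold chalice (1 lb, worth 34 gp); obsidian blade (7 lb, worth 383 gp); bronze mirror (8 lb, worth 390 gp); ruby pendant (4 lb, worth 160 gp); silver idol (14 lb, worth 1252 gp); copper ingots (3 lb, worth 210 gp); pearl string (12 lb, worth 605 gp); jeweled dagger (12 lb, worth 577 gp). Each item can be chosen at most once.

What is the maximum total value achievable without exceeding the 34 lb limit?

2274

The ratio heuristic lands on gold chalice + obsidian blade + bronze mirror + silver idol + copper ingots (2269) but leaves 1 lb idle.
Replace bronze mirror and copper ingots with pearl string: the trade gains 5 net, giving 2274 at 34 lb.
Runner-up gold chalice + obsidian blade + bronze mirror + silver idol + copper ingots tops out at 2269.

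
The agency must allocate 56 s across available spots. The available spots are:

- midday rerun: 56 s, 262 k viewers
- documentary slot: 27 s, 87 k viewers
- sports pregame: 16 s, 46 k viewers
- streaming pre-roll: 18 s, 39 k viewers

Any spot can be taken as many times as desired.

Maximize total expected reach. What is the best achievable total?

262

Density check — midday rerun 4.68, documentary slot 3.22, sports pregame 2.88, streaming pre-roll 2.17 are the best per s.
Midday rerun uses 56 of the 56 s and totals 262.
That's the maximum — no swap from here does better than 262.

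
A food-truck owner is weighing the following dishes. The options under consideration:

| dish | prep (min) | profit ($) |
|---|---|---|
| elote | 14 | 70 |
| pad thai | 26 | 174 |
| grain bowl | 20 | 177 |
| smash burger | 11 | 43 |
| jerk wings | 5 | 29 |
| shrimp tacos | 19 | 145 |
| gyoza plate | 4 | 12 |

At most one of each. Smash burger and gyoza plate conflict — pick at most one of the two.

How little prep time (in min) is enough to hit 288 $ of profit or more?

39

Need the lightest bundle worth ≥ 288.
Taking grain bowl + shrimp tacos gives 322 (≥ 288) for 39 min.
No combination under 39 min hits 288.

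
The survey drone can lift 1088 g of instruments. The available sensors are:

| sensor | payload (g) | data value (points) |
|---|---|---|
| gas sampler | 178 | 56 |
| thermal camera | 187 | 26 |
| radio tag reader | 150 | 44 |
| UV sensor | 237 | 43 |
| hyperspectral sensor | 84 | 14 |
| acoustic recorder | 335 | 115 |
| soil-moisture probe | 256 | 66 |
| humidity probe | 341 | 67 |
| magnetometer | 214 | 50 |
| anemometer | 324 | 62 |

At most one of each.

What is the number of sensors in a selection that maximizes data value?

5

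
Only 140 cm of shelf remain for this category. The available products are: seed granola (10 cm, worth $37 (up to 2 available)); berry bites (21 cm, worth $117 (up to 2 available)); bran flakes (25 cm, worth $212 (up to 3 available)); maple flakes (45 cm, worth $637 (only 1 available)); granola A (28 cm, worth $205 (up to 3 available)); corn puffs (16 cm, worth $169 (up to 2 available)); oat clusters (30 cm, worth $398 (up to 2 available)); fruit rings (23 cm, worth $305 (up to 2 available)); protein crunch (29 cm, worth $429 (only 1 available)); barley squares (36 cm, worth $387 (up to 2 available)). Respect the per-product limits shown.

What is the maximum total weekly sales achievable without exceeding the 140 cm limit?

1862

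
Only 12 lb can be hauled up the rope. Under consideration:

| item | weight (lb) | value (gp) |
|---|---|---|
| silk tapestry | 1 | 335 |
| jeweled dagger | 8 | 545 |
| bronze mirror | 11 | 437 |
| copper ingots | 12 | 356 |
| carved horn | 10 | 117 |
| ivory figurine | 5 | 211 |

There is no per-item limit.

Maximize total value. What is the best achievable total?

Density check — silk tapestry 335.00, jeweled dagger 68.12, ivory figurine 42.20, bronze mirror 39.73 are the best per lb.
Taking 12×silk tapestry: 12 lb used, 4020 in value.
Every other selection either busts 12 lb or fails to beat 4020.

4020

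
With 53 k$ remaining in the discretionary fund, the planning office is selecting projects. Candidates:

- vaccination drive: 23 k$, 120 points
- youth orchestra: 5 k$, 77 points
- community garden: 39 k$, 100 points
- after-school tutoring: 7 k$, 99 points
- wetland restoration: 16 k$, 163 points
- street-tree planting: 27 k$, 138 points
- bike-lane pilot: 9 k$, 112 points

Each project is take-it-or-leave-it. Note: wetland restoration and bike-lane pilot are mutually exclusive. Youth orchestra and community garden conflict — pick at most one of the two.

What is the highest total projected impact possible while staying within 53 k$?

Density check — youth orchestra 15.40, after-school tutoring 14.14, bike-lane pilot 12.44, wetland restoration 10.19 are the best per k$.
Vaccination drive + youth orchestra + after-school tutoring + wetland restoration uses 51 of the 53 k$ and totals 459.
Runner-up youth orchestra + after-school tutoring + street-tree planting + bike-lane pilot tops out at 426.

459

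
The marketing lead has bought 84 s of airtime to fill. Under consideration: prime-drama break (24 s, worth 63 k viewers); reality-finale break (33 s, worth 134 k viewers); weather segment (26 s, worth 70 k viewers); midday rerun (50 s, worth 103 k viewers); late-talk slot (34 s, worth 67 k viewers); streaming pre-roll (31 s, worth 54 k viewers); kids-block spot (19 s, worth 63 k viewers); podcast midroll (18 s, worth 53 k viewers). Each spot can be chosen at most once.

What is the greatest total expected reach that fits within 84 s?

267

The ratio heuristic lands on reality-finale break + kids-block spot + podcast midroll (250) but leaves 14 s idle.
The 37 s tied up in kids-block spot and podcast midroll is better spent on prime-drama break + weather segment — total rises to 267 (83 s).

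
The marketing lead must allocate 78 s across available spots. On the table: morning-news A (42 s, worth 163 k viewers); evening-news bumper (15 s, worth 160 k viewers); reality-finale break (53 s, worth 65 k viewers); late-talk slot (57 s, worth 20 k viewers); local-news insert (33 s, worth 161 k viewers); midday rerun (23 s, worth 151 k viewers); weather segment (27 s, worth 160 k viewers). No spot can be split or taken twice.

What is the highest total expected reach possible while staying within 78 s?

481

Taking the top-ratio spots first gives evening-news bumper + midday rerun + weather segment for 471 (65 s).
Dropping midday rerun frees 23 s; slotting in local-news insert (33 s) lifts the total to 481 at 75 s.
The closest alternative, evening-news bumper + local-news insert + midday rerun, reaches only 472.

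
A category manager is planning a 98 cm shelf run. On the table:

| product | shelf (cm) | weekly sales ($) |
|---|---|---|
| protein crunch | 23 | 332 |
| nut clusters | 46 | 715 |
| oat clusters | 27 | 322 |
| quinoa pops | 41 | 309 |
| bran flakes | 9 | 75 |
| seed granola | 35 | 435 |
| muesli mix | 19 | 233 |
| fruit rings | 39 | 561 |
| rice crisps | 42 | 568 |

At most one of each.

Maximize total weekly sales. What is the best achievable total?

A density-first pass picks protein crunch + nut clusters + bran flakes + muesli mix — 1355 at 97 cm.
Replace bran flakes and muesli mix with oat clusters: the trade gains 14 net, giving 1369 at 96 cm.
Next best is nut clusters + bran flakes + rice crisps at 1358 (97 cm) — short by 11.

1369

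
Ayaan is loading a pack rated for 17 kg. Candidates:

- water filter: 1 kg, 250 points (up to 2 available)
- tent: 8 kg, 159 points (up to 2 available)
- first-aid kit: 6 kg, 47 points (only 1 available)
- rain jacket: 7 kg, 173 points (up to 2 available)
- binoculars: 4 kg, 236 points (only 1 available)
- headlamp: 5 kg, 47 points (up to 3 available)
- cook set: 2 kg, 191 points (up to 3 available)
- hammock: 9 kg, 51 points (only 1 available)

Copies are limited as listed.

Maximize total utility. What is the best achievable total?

Density check — water filter 250.00, cook set 95.50, binoculars 59.00 are the best per kg.
2×water filter + binoculars + headlamp + 3×cook set uses 17 of the 17 kg and totals 1356.
No other feasible combination exceeds 1356.

1356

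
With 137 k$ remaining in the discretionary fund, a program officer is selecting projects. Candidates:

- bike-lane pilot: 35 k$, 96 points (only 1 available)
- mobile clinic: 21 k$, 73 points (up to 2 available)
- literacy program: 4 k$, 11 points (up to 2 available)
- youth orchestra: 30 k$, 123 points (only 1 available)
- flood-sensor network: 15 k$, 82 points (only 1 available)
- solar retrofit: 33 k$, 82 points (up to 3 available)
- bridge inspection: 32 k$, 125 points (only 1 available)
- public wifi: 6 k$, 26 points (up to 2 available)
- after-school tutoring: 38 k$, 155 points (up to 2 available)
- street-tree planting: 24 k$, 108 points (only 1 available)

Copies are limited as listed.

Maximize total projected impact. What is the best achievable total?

578

Filling by ratio: 2×literacy program + youth orchestra + flood-sensor network + 2×public wifi + after-school tutoring + street-tree planting for 542, with 10 k$ left unused.
Dropping literacy program and street-tree planting frees 28 k$; slotting in after-school tutoring (38 k$) lifts the total to 578 at 137 k$.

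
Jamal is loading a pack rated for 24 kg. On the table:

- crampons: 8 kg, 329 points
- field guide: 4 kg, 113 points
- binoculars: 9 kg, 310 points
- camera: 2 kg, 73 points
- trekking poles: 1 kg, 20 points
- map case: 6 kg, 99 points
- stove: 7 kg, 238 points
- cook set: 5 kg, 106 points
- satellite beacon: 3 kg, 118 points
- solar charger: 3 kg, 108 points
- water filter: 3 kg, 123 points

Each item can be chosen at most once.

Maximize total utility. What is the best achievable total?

916

Density check — crampons 41.12, water filter 41.00, satellite beacon 39.33, camera 36.50 are the best per kg.
Taking the top-ratio items first gives crampons + field guide + camera + trekking poles + satellite beacon + solar charger + water filter for 884 (24 kg).
The 7 kg tied up in field guide and camera and trekking poles is better spent on stove — total rises to 916 (24 kg).
Next best is crampons + camera + trekking poles + stove + satellite beacon + water filter at 901 (24 kg) — short by 15.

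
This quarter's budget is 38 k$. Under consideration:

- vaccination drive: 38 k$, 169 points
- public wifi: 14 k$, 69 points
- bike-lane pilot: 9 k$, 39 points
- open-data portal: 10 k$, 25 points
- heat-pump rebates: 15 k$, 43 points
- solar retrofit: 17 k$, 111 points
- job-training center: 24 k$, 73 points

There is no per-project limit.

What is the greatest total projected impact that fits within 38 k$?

222

Best packing: 2×solar retrofit — 34 k$, 222 total.
Nothing else within 38 k$ beats 222.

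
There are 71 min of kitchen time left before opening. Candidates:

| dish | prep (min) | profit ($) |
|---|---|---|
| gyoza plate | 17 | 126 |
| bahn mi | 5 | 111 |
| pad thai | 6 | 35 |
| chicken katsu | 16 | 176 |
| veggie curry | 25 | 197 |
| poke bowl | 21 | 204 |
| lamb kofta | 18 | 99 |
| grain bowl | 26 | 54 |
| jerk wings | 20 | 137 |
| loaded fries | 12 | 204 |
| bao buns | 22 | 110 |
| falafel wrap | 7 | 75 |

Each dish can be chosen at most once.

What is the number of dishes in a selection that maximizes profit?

5

The maximum profit within 71 min is 821.
One optimal bundle: gyoza plate + bahn mi + chicken katsu + poke bowl + loaded fries (71 min).
Any selection reaching 821 contains exactly 5 dishes.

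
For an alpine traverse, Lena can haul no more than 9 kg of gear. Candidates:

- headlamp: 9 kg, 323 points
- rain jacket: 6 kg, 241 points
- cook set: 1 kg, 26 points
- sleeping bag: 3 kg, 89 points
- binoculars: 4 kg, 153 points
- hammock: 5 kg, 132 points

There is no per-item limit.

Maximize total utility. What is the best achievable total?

Taking the top-ratio items first gives rain jacket + sleeping bag for 330 (9 kg).
Replace rain jacket and sleeping bag with cook set + 2×binoculars: the trade gains 2 net, giving 332 at 9 kg.

332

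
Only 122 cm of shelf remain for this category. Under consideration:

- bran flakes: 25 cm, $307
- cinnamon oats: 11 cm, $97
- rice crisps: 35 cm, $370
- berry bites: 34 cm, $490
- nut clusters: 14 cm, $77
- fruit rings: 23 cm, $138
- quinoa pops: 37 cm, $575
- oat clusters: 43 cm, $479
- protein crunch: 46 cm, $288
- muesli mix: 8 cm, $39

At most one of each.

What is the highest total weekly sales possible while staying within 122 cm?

Greedy by ratio would take bran flakes + cinnamon oats + berry bites + nut clusters + quinoa pops: 121 cm used, total 1546.
Using the slack differently, berry bites + quinoa pops + oat clusters + muesli mix comes to 1583 at 122 cm.
The closest alternative, bran flakes + cinnamon oats + berry bites + nut clusters + quinoa pops, reaches only 1546.

1583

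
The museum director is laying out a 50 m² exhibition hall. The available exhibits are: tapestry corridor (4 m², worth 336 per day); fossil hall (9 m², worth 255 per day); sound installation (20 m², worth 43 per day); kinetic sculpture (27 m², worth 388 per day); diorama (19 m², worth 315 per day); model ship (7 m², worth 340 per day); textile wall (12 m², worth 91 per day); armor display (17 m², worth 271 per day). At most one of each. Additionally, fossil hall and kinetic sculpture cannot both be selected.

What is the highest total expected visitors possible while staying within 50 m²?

1293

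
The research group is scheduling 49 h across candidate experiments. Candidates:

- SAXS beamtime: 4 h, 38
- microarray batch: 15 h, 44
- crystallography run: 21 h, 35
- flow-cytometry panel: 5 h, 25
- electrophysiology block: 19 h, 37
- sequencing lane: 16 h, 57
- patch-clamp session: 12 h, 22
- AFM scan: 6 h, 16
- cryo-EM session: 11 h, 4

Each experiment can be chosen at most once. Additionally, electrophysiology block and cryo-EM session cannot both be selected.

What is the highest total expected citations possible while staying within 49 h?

Density check — SAXS beamtime 9.50, flow-cytometry panel 5.00, sequencing lane 3.56 are the best per h.
SAXS beamtime + microarray batch + flow-cytometry panel + sequencing lane + AFM scan uses 46 of the 49 h and totals 180.

180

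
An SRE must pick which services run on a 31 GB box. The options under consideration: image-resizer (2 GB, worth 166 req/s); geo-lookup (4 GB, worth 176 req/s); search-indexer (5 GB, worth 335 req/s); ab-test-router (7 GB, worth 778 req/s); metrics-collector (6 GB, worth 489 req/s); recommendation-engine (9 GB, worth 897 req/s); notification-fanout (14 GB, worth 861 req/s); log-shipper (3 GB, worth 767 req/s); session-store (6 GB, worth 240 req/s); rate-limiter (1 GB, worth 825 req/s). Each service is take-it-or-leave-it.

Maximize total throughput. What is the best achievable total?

4091

Taking the top-ratio services first gives image-resizer + ab-test-router + metrics-collector + recommendation-engine + log-shipper + rate-limiter for 3922 (28 GB).
Replace image-resizer with search-indexer: the trade gains 169 net, giving 4091 at 31 GB.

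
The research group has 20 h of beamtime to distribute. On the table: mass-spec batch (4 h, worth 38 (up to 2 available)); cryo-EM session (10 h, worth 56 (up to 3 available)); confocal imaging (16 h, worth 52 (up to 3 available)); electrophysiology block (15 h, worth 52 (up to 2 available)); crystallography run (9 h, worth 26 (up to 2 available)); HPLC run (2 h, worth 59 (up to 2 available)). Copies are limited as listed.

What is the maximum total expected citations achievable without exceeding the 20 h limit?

Density check — HPLC run 29.50, mass-spec batch 9.50, cryo-EM session 5.60, electrophysiology block 3.47 are the best per h.
Greedy by ratio would take 2×mass-spec batch + 2×HPLC run: 12 h used, total 194.
Dropping mass-spec batch frees 4 h; slotting in cryo-EM session (10 h) lifts the total to 212 at 18 h.
The spare 2 h is too small for any remaining experiment, and no exchange beats 212.

212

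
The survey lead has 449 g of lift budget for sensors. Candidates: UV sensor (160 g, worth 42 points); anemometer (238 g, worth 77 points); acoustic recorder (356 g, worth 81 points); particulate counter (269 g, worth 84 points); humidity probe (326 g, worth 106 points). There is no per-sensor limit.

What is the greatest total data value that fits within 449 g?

Greedy by ratio would take humidity probe: 326 g used, total 106.
Dropping humidity probe frees 326 g; slotting in UV sensor + particulate counter (429 g) lifts the total to 126 at 429 g.
The spare 20 g is too small for any remaining sensor, and no exchange beats 126.

126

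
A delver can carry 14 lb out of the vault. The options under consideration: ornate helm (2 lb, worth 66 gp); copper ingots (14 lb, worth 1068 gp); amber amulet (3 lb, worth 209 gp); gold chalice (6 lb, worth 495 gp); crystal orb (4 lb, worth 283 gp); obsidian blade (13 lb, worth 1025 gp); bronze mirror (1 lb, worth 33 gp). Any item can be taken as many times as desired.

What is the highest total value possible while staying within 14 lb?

1068

Ranking by ratio (value/lb): gold chalice 82.50, obsidian blade 78.85, copper ingots 76.29.
Taking the top-ratio items first gives ornate helm + 2×gold chalice for 1056 (14 lb).
Dropping ornate helm and 2×gold chalice frees 14 lb; slotting in copper ingots (14 lb) lifts the total to 1068 at 14 lb.
That's the maximum — no swap from here does better than 1068.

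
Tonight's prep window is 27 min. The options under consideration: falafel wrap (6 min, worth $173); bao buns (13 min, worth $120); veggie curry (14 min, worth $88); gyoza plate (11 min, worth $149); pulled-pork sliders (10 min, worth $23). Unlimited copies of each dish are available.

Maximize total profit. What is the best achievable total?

692

Taking 4×falafel wrap: 24 min used, 692 in profit.
The spare 3 min is too small for any remaining dish, and no exchange beats 692.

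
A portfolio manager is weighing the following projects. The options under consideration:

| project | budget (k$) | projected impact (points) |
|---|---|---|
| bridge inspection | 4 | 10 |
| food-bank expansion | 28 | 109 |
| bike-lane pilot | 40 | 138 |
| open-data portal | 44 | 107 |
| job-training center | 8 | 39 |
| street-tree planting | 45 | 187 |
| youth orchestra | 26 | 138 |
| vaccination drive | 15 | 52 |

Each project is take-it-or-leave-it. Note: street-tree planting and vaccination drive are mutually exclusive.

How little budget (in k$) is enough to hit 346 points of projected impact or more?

Minimise k$ subject to total projected impact ≥ 346.
job-training center + street-tree planting + youth orchestra reaches 364 using 79 k$.
Below 79 k$ the best achievable stays under 346.

79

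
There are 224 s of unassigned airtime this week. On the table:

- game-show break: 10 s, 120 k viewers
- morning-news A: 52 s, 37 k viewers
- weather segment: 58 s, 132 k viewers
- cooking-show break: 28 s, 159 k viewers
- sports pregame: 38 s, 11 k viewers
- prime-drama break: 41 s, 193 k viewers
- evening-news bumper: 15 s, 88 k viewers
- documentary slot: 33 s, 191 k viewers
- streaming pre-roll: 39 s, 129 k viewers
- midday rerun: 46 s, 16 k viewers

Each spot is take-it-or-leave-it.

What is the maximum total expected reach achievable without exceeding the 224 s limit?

1012

The ratio ordering already packs tightly: game-show break + weather segment + cooking-show break + prime-drama break + evening-news bumper + documentary slot + streaming pre-roll, 224 s, 1012.
Every other selection either busts 224 s or fails to beat 1012.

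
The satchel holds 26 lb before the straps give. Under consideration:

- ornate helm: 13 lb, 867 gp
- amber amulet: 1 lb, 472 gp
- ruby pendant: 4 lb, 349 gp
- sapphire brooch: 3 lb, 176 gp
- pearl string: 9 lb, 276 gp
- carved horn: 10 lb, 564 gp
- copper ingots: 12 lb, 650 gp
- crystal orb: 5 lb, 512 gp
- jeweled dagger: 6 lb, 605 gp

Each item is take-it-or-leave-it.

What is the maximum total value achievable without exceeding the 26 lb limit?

By value per lb: amber amulet 472.00, crystal orb 102.40, jeweled dagger 100.83, ruby pendant 87.25 lead.
Taking the top-ratio items first gives amber amulet + ruby pendant + sapphire brooch + crystal orb + jeweled dagger for 2114 (19 lb).
Replace sapphire brooch with carved horn: the trade gains 388 net, giving 2502 at 26 lb.
No other feasible combination exceeds 2502.

2502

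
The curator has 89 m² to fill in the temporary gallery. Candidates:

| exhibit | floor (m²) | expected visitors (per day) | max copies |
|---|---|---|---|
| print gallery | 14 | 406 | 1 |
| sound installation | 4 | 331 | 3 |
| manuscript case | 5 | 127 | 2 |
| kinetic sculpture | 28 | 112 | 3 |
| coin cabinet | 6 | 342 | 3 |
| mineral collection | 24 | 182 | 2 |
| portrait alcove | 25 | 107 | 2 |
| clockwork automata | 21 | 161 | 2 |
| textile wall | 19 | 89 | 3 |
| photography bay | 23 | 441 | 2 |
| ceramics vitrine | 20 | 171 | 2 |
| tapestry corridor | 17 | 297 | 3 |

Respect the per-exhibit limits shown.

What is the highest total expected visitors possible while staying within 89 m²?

3290

A density-first pass picks print gallery + 3×sound installation + 2×manuscript case + 3×coin cabinet + photography bay — 3120 at 77 m².
Replace manuscript case with tapestry corridor: the trade gains 170 net, giving 3290 at 89 m².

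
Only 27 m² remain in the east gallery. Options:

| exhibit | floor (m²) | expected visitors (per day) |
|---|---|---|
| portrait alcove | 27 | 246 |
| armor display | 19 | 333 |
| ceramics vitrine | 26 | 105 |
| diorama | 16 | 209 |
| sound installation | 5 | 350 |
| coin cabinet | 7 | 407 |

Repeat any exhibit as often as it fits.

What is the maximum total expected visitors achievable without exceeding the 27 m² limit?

1807

Greedy by ratio would take 5×sound installation: 25 m² used, total 1750.
Replace sound installation with coin cabinet: the trade gains 57 net, giving 1807 at 27 m².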